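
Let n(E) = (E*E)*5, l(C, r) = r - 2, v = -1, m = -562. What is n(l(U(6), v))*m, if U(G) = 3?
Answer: -25290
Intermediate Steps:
l(C, r) = -2 + r
n(E) = 5*E² (n(E) = E²*5 = 5*E²)
n(l(U(6), v))*m = (5*(-2 - 1)²)*(-562) = (5*(-3)²)*(-562) = (5*9)*(-562) = 45*(-562) = -25290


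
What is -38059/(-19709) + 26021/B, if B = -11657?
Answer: -69194126/229747813 ≈ -0.30117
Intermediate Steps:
-38059/(-19709) + 26021/B = -38059/(-19709) + 26021/(-11657) = -38059*(-1/19709) + 26021*(-1/11657) = 38059/19709 - 26021/11657 = -69194126/229747813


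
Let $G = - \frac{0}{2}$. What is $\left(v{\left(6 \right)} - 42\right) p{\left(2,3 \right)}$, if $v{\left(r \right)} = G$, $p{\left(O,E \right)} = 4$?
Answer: $-168$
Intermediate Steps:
$G = 0$ ($G = - \frac{0}{2} = \left(-1\right) 0 = 0$)
$v{\left(r \right)} = 0$
$\left(v{\left(6 \right)} - 42\right) p{\left(2,3 \right)} = \left(0 - 42\right) 4 = \left(-42\right) 4 = -168$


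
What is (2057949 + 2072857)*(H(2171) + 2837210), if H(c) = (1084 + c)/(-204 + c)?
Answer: 3293311830468850/281 ≈ 1.1720e+13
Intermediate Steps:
H(c) = (1084 + c)/(-204 + c)
(2057949 + 2072857)*(H(2171) + 2837210) = (2057949 + 2072857)*((1084 + 2171)/(-204 + 2171) + 2837210) = 4130806*(3255/1967 + 2837210) = 4130806*((1/1967)*3255 + 2837210) = 4130806*(465/281 + 2837210) = 4130806*(797256475/281) = 3293311830468850/281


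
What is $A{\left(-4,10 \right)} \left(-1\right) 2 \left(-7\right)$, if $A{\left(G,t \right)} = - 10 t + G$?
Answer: $-1456$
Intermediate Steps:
$A{\left(G,t \right)} = G - 10 t$
$A{\left(-4,10 \right)} \left(-1\right) 2 \left(-7\right) = \left(-4 - 100\right) \left(-1\right) 2 \left(-7\right) = \left(-4 - 100\right) \left(\left(-2\right) \left(-7\right)\right) = \left(-104\right) 14 = -1456$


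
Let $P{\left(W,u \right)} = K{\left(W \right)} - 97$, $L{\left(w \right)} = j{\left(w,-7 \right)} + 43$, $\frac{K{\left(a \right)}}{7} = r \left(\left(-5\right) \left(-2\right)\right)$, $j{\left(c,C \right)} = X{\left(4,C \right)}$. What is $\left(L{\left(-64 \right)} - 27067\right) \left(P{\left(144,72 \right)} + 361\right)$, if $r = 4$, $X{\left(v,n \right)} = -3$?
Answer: $-14702688$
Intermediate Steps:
$j{\left(c,C \right)} = -3$
$K{\left(a \right)} = 280$ ($K{\left(a \right)} = 7 \cdot 4 \left(\left(-5\right) \left(-2\right)\right) = 7 \cdot 4 \cdot 10 = 7 \cdot 40 = 280$)
$L{\left(w \right)} = 40$ ($L{\left(w \right)} = -3 + 43 = 40$)
$P{\left(W,u \right)} = 183$ ($P{\left(W,u \right)} = 280 - 97 = 183$)
$\left(L{\left(-64 \right)} - 27067\right) \left(P{\left(144,72 \right)} + 361\right) = \left(40 - 27067\right) \left(183 + 361\right) = \left(-27027\right) 544 = -14702688$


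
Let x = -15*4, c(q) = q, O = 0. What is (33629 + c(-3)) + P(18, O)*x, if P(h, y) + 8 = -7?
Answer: 34526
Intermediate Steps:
P(h, y) = -15 (P(h, y) = -8 - 7 = -15)
x = -60
(33629 + c(-3)) + P(18, O)*x = (33629 - 3) - 15*(-60) = 33626 + 900 = 34526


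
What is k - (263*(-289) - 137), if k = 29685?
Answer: 105829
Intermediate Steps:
k - (263*(-289) - 137) = 29685 - (263*(-289) - 137) = 29685 - (-76007 - 137) = 29685 - 1*(-76144) = 29685 + 76144 = 105829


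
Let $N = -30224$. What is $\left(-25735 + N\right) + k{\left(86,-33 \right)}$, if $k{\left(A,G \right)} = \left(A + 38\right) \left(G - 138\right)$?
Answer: $-77163$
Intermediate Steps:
$k{\left(A,G \right)} = \left(-138 + G\right) \left(38 + A\right)$ ($k{\left(A,G \right)} = \left(38 + A\right) \left(-138 + G\right) = \left(-138 + G\right) \left(38 + A\right)$)
$\left(-25735 + N\right) + k{\left(86,-33 \right)} = \left(-25735 - 30224\right) + \left(-5244 - 11868 + 38 \left(-33\right) + 86 \left(-33\right)\right) = -55959 - 21204 = -77163$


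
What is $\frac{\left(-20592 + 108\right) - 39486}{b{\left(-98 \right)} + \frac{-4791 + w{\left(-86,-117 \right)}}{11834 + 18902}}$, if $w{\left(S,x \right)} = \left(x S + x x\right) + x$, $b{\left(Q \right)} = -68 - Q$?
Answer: $- \frac{614412640}{313641} \approx -1959.0$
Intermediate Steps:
$w{\left(S,x \right)} = x + x^{2} + S x$ ($w{\left(S,x \right)} = \left(S x + x^{2}\right) + x = \left(x^{2} + S x\right) + x = x + x^{2} + S x$)
$\frac{\left(-20592 + 108\right) - 39486}{b{\left(-98 \right)} + \frac{-4791 + w{\left(-86,-117 \right)}}{11834 + 18902}} = \frac{\left(-20592 + 108\right) - 39486}{\left(-68 - -98\right) + \frac{-4791 - 117 \left(1 - 86 - 117\right)}{11834 + 18902}} = \frac{-20484 - 39486}{\left(-68 + 98\right) + \frac{-4791 - -23634}{30736}} = - \frac{59970}{30 + \left(-4791 + 23634\right) \frac{1}{30736}} = - \frac{59970}{30 + 18843 \cdot \frac{1}{30736}} = - \frac{59970}{30 + \frac{18843}{30736}} = - \frac{59970}{\frac{940923}{30736}} = \left(-59970\right) \frac{30736}{940923} = - \frac{614412640}{313641}$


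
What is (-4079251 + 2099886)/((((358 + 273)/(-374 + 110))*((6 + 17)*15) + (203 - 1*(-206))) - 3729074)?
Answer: 34836824/65639017 ≈ 0.53073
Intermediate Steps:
(-4079251 + 2099886)/((((358 + 273)/(-374 + 110))*((6 + 17)*15) + (203 - 1*(-206))) - 3729074) = -1979365/(((631/(-264))*(23*15) + (203 + 206)) - 3729074) = -1979365/(((631*(-1/264))*345 + 409) - 3729074) = -1979365/((-631/264*345 + 409) - 3729074) = -1979365/((-72565/88 + 409) - 3729074) = -1979365/(-36573/88 - 3729074) = -1979365/(-328195085/88) = -1979365*(-88/328195085) = 34836824/65639017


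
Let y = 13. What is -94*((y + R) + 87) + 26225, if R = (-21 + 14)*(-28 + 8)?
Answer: 3665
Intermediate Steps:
R = 140 (R = -7*(-20) = 140)
-94*((y + R) + 87) + 26225 = -94*((13 + 140) + 87) + 26225 = -94*(153 + 87) + 26225 = -94*240 + 26225 = -22560 + 26225 = 3665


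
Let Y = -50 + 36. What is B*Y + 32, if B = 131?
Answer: -1802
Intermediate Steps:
Y = -14
B*Y + 32 = 131*(-14) + 32 = -1834 + 32 = -1802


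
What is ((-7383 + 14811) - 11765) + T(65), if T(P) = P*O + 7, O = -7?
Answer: -4785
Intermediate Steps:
T(P) = 7 - 7*P (T(P) = P*(-7) + 7 = -7*P + 7 = 7 - 7*P)
((-7383 + 14811) - 11765) + T(65) = ((-7383 + 14811) - 11765) + (7 - 7*65) = (7428 - 11765) + (7 - 455) = -4337 - 448 = -4785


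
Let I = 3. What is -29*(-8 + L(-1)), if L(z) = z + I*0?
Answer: 261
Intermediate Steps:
L(z) = z (L(z) = z + 3*0 = z + 0 = z)
-29*(-8 + L(-1)) = -29*(-8 - 1) = -29*(-9) = 261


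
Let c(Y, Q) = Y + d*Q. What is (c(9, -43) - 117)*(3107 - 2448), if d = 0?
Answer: -71172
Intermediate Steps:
c(Y, Q) = Y (c(Y, Q) = Y + 0*Q = Y + 0 = Y)
(c(9, -43) - 117)*(3107 - 2448) = (9 - 117)*(3107 - 2448) = -108*659 = -71172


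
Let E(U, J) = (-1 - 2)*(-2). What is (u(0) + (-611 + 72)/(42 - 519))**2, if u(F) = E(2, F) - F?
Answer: 11566801/227529 ≈ 50.837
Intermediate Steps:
E(U, J) = 6 (E(U, J) = -3*(-2) = 6)
u(F) = 6 - F
(u(0) + (-611 + 72)/(42 - 519))**2 = ((6 - 1*0) + (-611 + 72)/(42 - 519))**2 = ((6 + 0) - 539/(-477))**2 = (6 - 539*(-1/477))**2 = (6 + 539/477)**2 = (3401/477)**2 = 11566801/227529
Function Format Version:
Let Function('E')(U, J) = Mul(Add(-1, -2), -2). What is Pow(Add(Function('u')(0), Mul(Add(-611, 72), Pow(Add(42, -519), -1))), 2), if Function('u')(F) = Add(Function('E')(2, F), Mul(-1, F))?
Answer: Rational(11566801, 227529) ≈ 50.837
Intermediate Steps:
Function('E')(U, J) = 6 (Function('E')(U, J) = Mul(-3, -2) = 6)
Function('u')(F) = Add(6, Mul(-1, F))
Pow(Add(Function('u')(0), Mul(Add(-611, 72), Pow(Add(42, -519), -1))), 2) = Pow(Add(Add(6, Mul(-1, 0)), Mul(Add(-611, 72), Pow(Add(42, -519), -1))), 2) = Pow(Add(Add(6, 0), Mul(-539, Pow(-477, -1))), 2) = Pow(Add(6, Mul(-539, Rational(-1, 477))), 2) = Pow(Add(6, Rational(539, 477)), 2) = Pow(Rational(3401, 477), 2) = Rational(11566801, 227529)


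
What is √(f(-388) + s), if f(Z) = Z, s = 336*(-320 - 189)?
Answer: 2*I*√42853 ≈ 414.02*I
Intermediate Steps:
s = -171024 (s = 336*(-509) = -171024)
√(f(-388) + s) = √(-388 - 171024) = √(-171412) = 2*I*√42853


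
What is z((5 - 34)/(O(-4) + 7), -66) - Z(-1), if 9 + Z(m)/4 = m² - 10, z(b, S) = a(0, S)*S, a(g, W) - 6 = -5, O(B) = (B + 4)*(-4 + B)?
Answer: 6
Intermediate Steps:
O(B) = (-4 + B)*(4 + B) (O(B) = (4 + B)*(-4 + B) = (-4 + B)*(4 + B))
a(g, W) = 1 (a(g, W) = 6 - 5 = 1)
z(b, S) = S (z(b, S) = 1*S = S)
Z(m) = -76 + 4*m² (Z(m) = -36 + 4*(m² - 10) = -36 + 4*(-10 + m²) = -36 + (-40 + 4*m²) = -76 + 4*m²)
z((5 - 34)/(O(-4) + 7), -66) - Z(-1) = -66 - (-76 + 4*(-1)²) = -66 - (-76 + 4*1) = -66 - (-76 + 4) = -66 - 1*(-72) = -66 + 72 = 6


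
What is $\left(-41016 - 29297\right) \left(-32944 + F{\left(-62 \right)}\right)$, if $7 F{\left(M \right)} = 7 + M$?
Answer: $\frac{16218607519}{7} \approx 2.3169 \cdot 10^{9}$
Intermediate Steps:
$F{\left(M \right)} = 1 + \frac{M}{7}$ ($F{\left(M \right)} = \frac{7 + M}{7} = 1 + \frac{M}{7}$)
$\left(-41016 - 29297\right) \left(-32944 + F{\left(-62 \right)}\right) = \left(-41016 - 29297\right) \left(-32944 + \left(1 + \frac{1}{7} \left(-62\right)\right)\right) = \left(-41016 - 29297\right) \left(-32944 + \left(1 - \frac{62}{7}\right)\right) = \left(-41016 - 29297\right) \left(-32944 - \frac{55}{7}\right) = \left(-70313\right) \left(- \frac{230663}{7}\right) = \frac{16218607519}{7}$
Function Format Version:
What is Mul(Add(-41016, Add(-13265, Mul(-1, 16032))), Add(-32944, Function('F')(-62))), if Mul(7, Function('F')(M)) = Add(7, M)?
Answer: Rational(16218607519, 7) ≈ 2.3169e+9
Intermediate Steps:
Function('F')(M) = Add(1, Mul(Rational(1, 7), M)) (Function('F')(M) = Mul(Rational(1, 7), Add(7, M)) = Add(1, Mul(Rational(1, 7), M)))
Mul(Add(-41016, Add(-13265, Mul(-1, 16032))), Add(-32944, Function('F')(-62))) = Mul(Add(-41016, Add(-13265, Mul(-1, 16032))), Add(-32944, Add(1, Mul(Rational(1, 7), -62)))) = Mul(Add(-41016, Add(-13265, -16032)), Add(-32944, Add(1, Rational(-62, 7)))) = Mul(Add(-41016, -29297), Add(-32944, Rational(-55, 7))) = Mul(-70313, Rational(-230663, 7)) = Rational(16218607519, 7)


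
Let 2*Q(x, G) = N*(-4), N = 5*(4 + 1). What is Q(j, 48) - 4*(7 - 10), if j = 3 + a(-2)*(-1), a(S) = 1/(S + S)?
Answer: -38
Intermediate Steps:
N = 25 (N = 5*5 = 25)
a(S) = 1/(2*S)
j = 13/4 (j = 3 + ((½)/(-2))*(-1) = 3 + ((½)*(-½))*(-1) = 3 - ¼*(-1) = 3 + ¼ = 13/4 ≈ 3.2500)
Q(x, G) = -50 (Q(x, G) = (25*(-4))/2 = (½)*(-100) = -50)
Q(j, 48) - 4*(7 - 10) = -50 - 4*(7 - 10) = -50 - 4*(-3) = -50 - 1*(-12) = -50 + 12 = -38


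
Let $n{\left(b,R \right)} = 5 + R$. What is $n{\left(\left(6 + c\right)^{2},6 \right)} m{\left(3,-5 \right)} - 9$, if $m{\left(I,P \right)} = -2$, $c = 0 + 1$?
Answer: $-31$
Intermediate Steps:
$c = 1$
$n{\left(\left(6 + c\right)^{2},6 \right)} m{\left(3,-5 \right)} - 9 = \left(5 + 6\right) \left(-2\right) - 9 = 11 \left(-2\right) - 9 = -22 - 9 = -31$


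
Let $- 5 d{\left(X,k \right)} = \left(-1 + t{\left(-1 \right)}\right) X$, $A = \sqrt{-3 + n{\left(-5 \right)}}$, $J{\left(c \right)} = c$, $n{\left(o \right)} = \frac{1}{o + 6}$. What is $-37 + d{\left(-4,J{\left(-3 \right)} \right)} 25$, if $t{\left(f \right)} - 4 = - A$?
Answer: $23 - 20 i \sqrt{2} \approx 23.0 - 28.284 i$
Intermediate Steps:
$n{\left(o \right)} = \frac{1}{6 + o}$
$A = i \sqrt{2}$ ($A = \sqrt{-3 + \frac{1}{6 - 5}} = \sqrt{-3 + 1^{-1}} = \sqrt{-3 + 1} = \sqrt{-2} = i \sqrt{2} \approx 1.4142 i$)
$t{\left(f \right)} = 4 - i \sqrt{2}$
$d{\left(X,k \right)} = - \frac{X \left(3 - i \sqrt{2}\right)}{5}$ ($d{\left(X,k \right)} = - \frac{\left(-1 + \left(4 - i \sqrt{2}\right)\right) X}{5} = - \frac{\left(3 - i \sqrt{2}\right) X}{5} = - \frac{X \left(3 - i \sqrt{2}\right)}{5}$)
$-37 + d{\left(-4,J{\left(-3 \right)} \right)} 25 = -37 + \frac{1}{5} \left(-4\right) \left(-3 + i \sqrt{2}\right) 25 = -37 + \left(\frac{12}{5} - \frac{4 i \sqrt{2}}{5}\right) 25 = -37 + \left(60 - 20 i \sqrt{2}\right) = 23 - 20 i \sqrt{2}$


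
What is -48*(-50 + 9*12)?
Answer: -2784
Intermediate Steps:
-48*(-50 + 9*12) = -48*(-50 + 108) = -48*58 = -2784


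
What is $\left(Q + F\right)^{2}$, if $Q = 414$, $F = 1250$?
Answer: $2768896$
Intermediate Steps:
$\left(Q + F\right)^{2} = \left(414 + 1250\right)^{2} = 1664^{2} = 2768896$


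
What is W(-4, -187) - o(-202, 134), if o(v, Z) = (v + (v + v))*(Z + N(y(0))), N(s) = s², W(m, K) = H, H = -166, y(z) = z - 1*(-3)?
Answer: 86492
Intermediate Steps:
y(z) = 3 + z (y(z) = z + 3 = 3 + z)
W(m, K) = -166
o(v, Z) = 3*v*(9 + Z) (o(v, Z) = (v + (v + v))*(Z + (3 + 0)²) = (v + 2*v)*(Z + 3²) = (3*v)*(Z + 9) = (3*v)*(9 + Z) = 3*v*(9 + Z))
W(-4, -187) - o(-202, 134) = -166 - 3*(-202)*(9 + 134) = -166 - 3*(-202)*143 = -166 - 1*(-86658) = -166 + 86658 = 86492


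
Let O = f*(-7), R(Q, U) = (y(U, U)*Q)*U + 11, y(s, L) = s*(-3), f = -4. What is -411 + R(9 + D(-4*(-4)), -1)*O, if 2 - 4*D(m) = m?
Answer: -565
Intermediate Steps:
y(s, L) = -3*s
D(m) = ½ - m/4
R(Q, U) = 11 - 3*Q*U² (R(Q, U) = ((-3*U)*Q)*U + 11 = (-3*Q*U)*U + 11 = -3*Q*U² + 11 = 11 - 3*Q*U²)
O = 28 (O = -4*(-7) = 28)
-411 + R(9 + D(-4*(-4)), -1)*O = -411 + (11 - 3*(9 + (½ - (-1)*(-4)))*(-1)²)*28 = -411 + (11 - 3*(9 + (½ - ¼*16))*1)*28 = -411 + (11 - 3*(9 + (½ - 4))*1)*28 = -411 + (11 - 3*(9 - 7/2)*1)*28 = -411 + (11 - 3*11/2*1)*28 = -411 + (11 - 33/2)*28 = -411 - 11/2*28 = -411 - 154 = -565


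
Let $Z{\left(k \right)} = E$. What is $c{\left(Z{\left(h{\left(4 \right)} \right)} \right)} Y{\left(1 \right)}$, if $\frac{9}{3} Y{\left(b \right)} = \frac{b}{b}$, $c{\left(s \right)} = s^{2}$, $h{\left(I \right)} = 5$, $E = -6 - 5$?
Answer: $\frac{121}{3} \approx 40.333$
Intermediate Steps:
$E = -11$ ($E = -6 - 5 = -11$)
$Z{\left(k \right)} = -11$
$Y{\left(b \right)} = \frac{1}{3}$ ($Y{\left(b \right)} = \frac{b \frac{1}{b}}{3} = \frac{1}{3} \cdot 1 = \frac{1}{3}$)
$c{\left(Z{\left(h{\left(4 \right)} \right)} \right)} Y{\left(1 \right)} = \left(-11\right)^{2} \cdot \frac{1}{3} = 121 \cdot \frac{1}{3} = \frac{121}{3}$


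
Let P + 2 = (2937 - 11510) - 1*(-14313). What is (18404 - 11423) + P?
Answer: 12719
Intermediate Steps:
P = 5738 (P = -2 + ((2937 - 11510) - 1*(-14313)) = -2 + (-8573 + 14313) = -2 + 5740 = 5738)
(18404 - 11423) + P = (18404 - 11423) + 5738 = 6981 + 5738 = 12719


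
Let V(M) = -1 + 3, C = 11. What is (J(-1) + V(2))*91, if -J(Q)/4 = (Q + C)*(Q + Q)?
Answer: 7462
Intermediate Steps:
V(M) = 2
J(Q) = -8*Q*(11 + Q) (J(Q) = -4*(Q + 11)*(Q + Q) = -4*(11 + Q)*2*Q = -8*Q*(11 + Q))
(J(-1) + V(2))*91 = (-8*(-1)*(11 - 1) + 2)*91 = (-8*(-1)*10 + 2)*91 = (80 + 2)*91 = 82*91 = 7462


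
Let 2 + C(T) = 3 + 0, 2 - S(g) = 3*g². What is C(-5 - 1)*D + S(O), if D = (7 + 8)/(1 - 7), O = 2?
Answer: -25/2 ≈ -12.500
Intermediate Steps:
D = -5/2 (D = 15/(-6) = 15*(-⅙) = -5/2 ≈ -2.5000)
S(g) = 2 - 3*g²
C(T) = 1 (C(T) = -2 + (3 + 0) = -2 + 3 = 1)
C(-5 - 1)*D + S(O) = 1*(-5/2) + (2 - 3*2²) = -5/2 + (2 - 3*4) = -5/2 + (2 - 12) = -5/2 - 10 = -25/2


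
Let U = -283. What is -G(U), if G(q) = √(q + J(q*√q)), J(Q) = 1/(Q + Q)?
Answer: -√(-90660748 + 2*I*√283)/566 ≈ -3.1215e-6 - 16.823*I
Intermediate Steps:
J(Q) = 1/(2*Q)
G(q) = √(q + 1/(2*q^(3/2))) (G(q) = √(q + 1/(2*((q*√q)))) = √(q + 1/(2*(q^(3/2)))) = √(q + 1/(2*q^(3/2))))
-G(U) = -√(2/(-283)^(3/2) + 4*(-283))/2 = -√(2*(I*√283/80089) - 1132)/2 = -√(2*I*√283/80089 - 1132)/2 = -√(-1132 + 2*I*√283/80089)/2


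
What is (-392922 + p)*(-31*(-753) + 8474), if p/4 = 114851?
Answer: 2115257794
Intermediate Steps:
p = 459404 (p = 4*114851 = 459404)
(-392922 + p)*(-31*(-753) + 8474) = (-392922 + 459404)*(-31*(-753) + 8474) = 66482*(23343 + 8474) = 66482*31817 = 2115257794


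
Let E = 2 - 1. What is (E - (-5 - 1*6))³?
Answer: 1728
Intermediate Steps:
E = 1
(E - (-5 - 1*6))³ = (1 - (-5 - 1*6))³ = (1 - (-5 - 6))³ = (1 - 1*(-11))³ = (1 + 11)³ = 12³ = 1728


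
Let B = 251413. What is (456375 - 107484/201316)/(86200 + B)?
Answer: 22968870504/16991724677 ≈ 1.3518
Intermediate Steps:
(456375 - 107484/201316)/(86200 + B) = (456375 - 107484/201316)/(86200 + 251413) = (456375 - 107484*1/201316)/337613 = (456375 - 26871/50329)*(1/337613) = (22968870504/50329)*(1/337613) = 22968870504/16991724677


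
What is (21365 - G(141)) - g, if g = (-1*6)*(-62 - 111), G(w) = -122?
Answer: 20449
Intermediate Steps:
g = 1038 (g = -6*(-173) = 1038)
(21365 - G(141)) - g = (21365 - 1*(-122)) - 1*1038 = (21365 + 122) - 1038 = 21487 - 1038 = 20449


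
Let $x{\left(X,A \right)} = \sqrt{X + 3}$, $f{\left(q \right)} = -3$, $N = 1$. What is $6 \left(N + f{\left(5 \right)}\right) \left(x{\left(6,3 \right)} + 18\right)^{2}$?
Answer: $-5292$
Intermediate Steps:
$x{\left(X,A \right)} = \sqrt{3 + X}$
$6 \left(N + f{\left(5 \right)}\right) \left(x{\left(6,3 \right)} + 18\right)^{2} = 6 \left(1 - 3\right) \left(\sqrt{3 + 6} + 18\right)^{2} = 6 \left(-2\right) \left(\sqrt{9} + 18\right)^{2} = - 12 \left(3 + 18\right)^{2} = - 12 \cdot 21^{2} = \left(-12\right) 441 = -5292$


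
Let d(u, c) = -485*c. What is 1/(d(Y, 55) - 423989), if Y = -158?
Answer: -1/450664 ≈ -2.2189e-6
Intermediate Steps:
1/(d(Y, 55) - 423989) = 1/(-485*55 - 423989) = 1/(-26675 - 423989) = 1/(-450664) = -1/450664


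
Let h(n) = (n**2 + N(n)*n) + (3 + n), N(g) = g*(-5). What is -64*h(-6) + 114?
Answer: 9522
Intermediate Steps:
N(g) = -5*g
h(n) = 3 + n - 4*n**2 (h(n) = (n**2 + (-5*n)*n) + (3 + n) = (n**2 - 5*n**2) + (3 + n) = -4*n**2 + (3 + n) = 3 + n - 4*n**2)
-64*h(-6) + 114 = -64*(3 - 6 - 4*(-6)**2) + 114 = -64*(3 - 6 - 4*36) + 114 = -64*(3 - 6 - 144) + 114 = -64*(-147) + 114 = 9408 + 114 = 9522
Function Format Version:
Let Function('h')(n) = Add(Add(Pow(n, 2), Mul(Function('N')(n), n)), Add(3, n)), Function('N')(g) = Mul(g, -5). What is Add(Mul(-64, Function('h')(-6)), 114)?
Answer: 9522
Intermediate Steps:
Function('N')(g) = Mul(-5, g)
Function('h')(n) = Add(3, n, Mul(-4, Pow(n, 2))) (Function('h')(n) = Add(Add(Pow(n, 2), Mul(Mul(-5, n), n)), Add(3, n)) = Add(Add(Pow(n, 2), Mul(-5, Pow(n, 2))), Add(3, n)) = Add(Mul(-4, Pow(n, 2)), Add(3, n)) = Add(3, n, Mul(-4, Pow(n, 2))))
Add(Mul(-64, Function('h')(-6)), 114) = Add(Mul(-64, Add(3, -6, Mul(-4, Pow(-6, 2)))), 114) = Add(Mul(-64, Add(3, -6, Mul(-4, 36))), 114) = Add(Mul(-64, Add(3, -6, -144)), 114) = Add(Mul(-64, -147), 114) = Add(9408, 114) = 9522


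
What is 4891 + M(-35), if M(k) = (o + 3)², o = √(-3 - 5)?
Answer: 4892 + 12*I*√2 ≈ 4892.0 + 16.971*I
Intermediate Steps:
o = 2*I*√2 (o = √(-8) = 2*I*√2 ≈ 2.8284*I)
M(k) = (3 + 2*I*√2)² (M(k) = (2*I*√2 + 3)² = (3 + 2*I*√2)²)
4891 + M(-35) = 4891 + (1 + 12*I*√2) = 4892 + 12*I*√2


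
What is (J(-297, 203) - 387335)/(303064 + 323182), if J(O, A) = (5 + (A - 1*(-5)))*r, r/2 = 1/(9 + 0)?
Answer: -1161863/1878738 ≈ -0.61843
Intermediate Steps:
r = 2/9 (r = 2/(9 + 0) = 2/9 ≈ 0.22222)
J(O, A) = 20/9 + 2*A/9 (J(O, A) = (5 + (A - 1*(-5)))*(2/9) = (5 + (A + 5))*(2/9) = (5 + (5 + A))*(2/9) = (10 + A)*(2/9) = 20/9 + 2*A/9)
(J(-297, 203) - 387335)/(303064 + 323182) = ((20/9 + (2/9)*203) - 387335)/(303064 + 323182) = ((20/9 + 406/9) - 387335)/626246 = (142/3 - 387335)*(1/626246) = -1161863/3*1/626246 = -1161863/1878738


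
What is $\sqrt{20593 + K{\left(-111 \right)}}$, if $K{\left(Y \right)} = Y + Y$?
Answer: $\sqrt{20371} \approx 142.73$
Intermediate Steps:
$K{\left(Y \right)} = 2 Y$
$\sqrt{20593 + K{\left(-111 \right)}} = \sqrt{20593 + 2 \left(-111\right)} = \sqrt{20593 - 222} = \sqrt{20371}$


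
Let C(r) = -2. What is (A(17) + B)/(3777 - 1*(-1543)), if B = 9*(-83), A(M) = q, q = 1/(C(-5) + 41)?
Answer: -7283/51870 ≈ -0.14041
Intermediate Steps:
q = 1/39 (q = 1/(-2 + 41) = 1/39 ≈ 0.025641)
A(M) = 1/39
B = -747
(A(17) + B)/(3777 - 1*(-1543)) = (1/39 - 747)/(3777 - 1*(-1543)) = -29132/(39*(3777 + 1543)) = -29132/39/5320 = -29132/39*1/5320 = -7283/51870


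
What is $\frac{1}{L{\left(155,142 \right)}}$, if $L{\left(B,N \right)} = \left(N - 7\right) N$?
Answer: $\frac{1}{19170} \approx 5.2165 \cdot 10^{-5}$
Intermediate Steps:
$L{\left(B,N \right)} = N \left(-7 + N\right)$ ($L{\left(B,N \right)} = \left(-7 + N\right) N = N \left(-7 + N\right)$)
$\frac{1}{L{\left(155,142 \right)}} = \frac{1}{142 \left(-7 + 142\right)} = \frac{1}{142 \cdot 135} = \frac{1}{19170}$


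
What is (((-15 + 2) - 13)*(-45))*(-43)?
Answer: -50310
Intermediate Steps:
(((-15 + 2) - 13)*(-45))*(-43) = ((-13 - 13)*(-45))*(-43) = -26*(-45)*(-43) = 1170*(-43) = -50310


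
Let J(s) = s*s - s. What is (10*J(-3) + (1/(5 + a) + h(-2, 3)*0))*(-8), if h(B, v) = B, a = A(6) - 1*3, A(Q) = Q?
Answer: -961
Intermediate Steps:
a = 3 (a = 6 - 1*3 = 6 - 3 = 3)
J(s) = s² - s
(10*J(-3) + (1/(5 + a) + h(-2, 3)*0))*(-8) = (10*(-3*(-1 - 3)) + (1/(5 + 3) - 2*0))*(-8) = (10*(-3*(-4)) + (1/8 + 0))*(-8) = (10*12 + (⅛ + 0))*(-8) = (120 + ⅛)*(-8) = (961/8)*(-8) = -961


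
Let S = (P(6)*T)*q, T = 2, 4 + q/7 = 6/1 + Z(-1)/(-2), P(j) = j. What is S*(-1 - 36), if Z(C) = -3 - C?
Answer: -9324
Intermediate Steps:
q = 21 (q = -28 + 7*(6/1 + (-3 - 1*(-1))/(-2)) = -28 + 7*(6*1 + (-3 + 1)*(-1/2)) = -28 + 7*(6 - 2*(-1/2)) = -28 + 7*(6 + 1) = -28 + 7*7 = -28 + 49 = 21)
S = 252 (S = (6*2)*21 = 12*21 = 252)
S*(-1 - 36) = 252*(-1 - 36) = 252*(-37) = -9324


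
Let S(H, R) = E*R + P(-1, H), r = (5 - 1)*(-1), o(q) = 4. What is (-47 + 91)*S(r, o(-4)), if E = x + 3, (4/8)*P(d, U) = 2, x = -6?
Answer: -352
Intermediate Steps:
P(d, U) = 4 (P(d, U) = 2*2 = 4)
E = -3 (E = -6 + 3 = -3)
r = -4 (r = 4*(-1) = -4)
S(H, R) = 4 - 3*R (S(H, R) = -3*R + 4 = 4 - 3*R)
(-47 + 91)*S(r, o(-4)) = (-47 + 91)*(4 - 3*4) = 44*(4 - 12) = 44*(-8) = -352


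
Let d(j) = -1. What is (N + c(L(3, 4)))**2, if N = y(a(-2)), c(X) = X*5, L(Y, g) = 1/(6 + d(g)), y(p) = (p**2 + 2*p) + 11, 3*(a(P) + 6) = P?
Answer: 150544/81 ≈ 1858.6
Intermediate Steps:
a(P) = -6 + P/3
y(p) = 11 + p**2 + 2*p
L(Y, g) = 1/5 (L(Y, g) = 1/(6 - 1) = 1/5)
c(X) = 5*X
N = 379/9 (N = 11 + (-6 + (1/3)*(-2))**2 + 2*(-6 + (1/3)*(-2)) = 11 + (-6 - 2/3)**2 + 2*(-6 - 2/3) = 11 + (-20/3)**2 + 2*(-20/3) = 11 + 400/9 - 40/3 = 379/9 ≈ 42.111)
(N + c(L(3, 4)))**2 = (379/9 + 5*(1/5))**2 = (379/9 + 1)**2 = (388/9)**2 = 150544/81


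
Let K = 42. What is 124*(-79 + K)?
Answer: -4588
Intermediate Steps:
124*(-79 + K) = 124*(-79 + 42) = 124*(-37) = -4588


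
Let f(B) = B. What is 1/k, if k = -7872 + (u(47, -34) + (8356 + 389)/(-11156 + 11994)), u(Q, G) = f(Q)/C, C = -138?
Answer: -28911/227295536 ≈ -0.00012720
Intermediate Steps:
u(Q, G) = -Q/138 (u(Q, G) = Q/(-138) = Q*(-1/138) = -Q/138)
k = -227295536/28911 (k = -7872 + (-1/138*47 + (8356 + 389)/(-11156 + 11994)) = -7872 + (-47/138 + 8745/838) = -7872 + 291856/28911 = -227295536/28911 ≈ -7861.9)
1/k = 1/(-227295536/28911) = -28911/227295536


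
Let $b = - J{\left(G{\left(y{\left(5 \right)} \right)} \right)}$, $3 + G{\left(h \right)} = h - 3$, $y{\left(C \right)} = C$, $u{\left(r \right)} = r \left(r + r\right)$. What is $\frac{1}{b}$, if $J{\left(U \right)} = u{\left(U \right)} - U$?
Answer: $- \frac{1}{3} \approx -0.33333$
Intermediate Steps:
$u{\left(r \right)} = 2 r^{2}$ ($u{\left(r \right)} = r 2 r = 2 r^{2}$)
$G{\left(h \right)} = -6 + h$ ($G{\left(h \right)} = -3 + \left(h - 3\right) = -3 + \left(-3 + h\right) = -6 + h$)
$J{\left(U \right)} = - U + 2 U^{2}$ ($J{\left(U \right)} = 2 U^{2} - U = - U + 2 U^{2}$)
$b = -3$ ($b = - \left(-6 + 5\right) \left(-1 + 2 \left(-6 + 5\right)\right) = - \left(-1\right) \left(-1 + 2 \left(-1\right)\right) = - \left(-1\right) \left(-1 - 2\right) = - \left(-1\right) \left(-3\right) = \left(-1\right) 3 = -3$)
$\frac{1}{b} = \frac{1}{-3} = - \frac{1}{3}$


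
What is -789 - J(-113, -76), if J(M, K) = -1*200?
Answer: -589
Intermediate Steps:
J(M, K) = -200
-789 - J(-113, -76) = -789 - 1*(-200) = -789 + 200 = -589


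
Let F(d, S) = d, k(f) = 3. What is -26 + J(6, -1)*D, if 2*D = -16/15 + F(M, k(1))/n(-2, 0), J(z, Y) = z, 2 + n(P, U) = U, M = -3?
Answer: -247/10 ≈ -24.700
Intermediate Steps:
n(P, U) = -2 + U
D = 13/60 (D = (-16/15 - 3/(-2 + 0))/2 = (-16*1/15 - 3/(-2))/2 = (-16/15 - 3*(-½))/2 = (-16/15 + 3/2)/2 = (½)*(13/30) = 13/60 ≈ 0.21667)
-26 + J(6, -1)*D = -26 + 6*(13/60) = -26 + 13/10 = -247/10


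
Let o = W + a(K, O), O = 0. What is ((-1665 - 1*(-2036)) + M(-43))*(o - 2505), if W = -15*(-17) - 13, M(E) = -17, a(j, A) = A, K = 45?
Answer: -801102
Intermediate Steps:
W = 242 (W = 255 - 13 = 242)
o = 242 (o = 242 + 0 = 242)
((-1665 - 1*(-2036)) + M(-43))*(o - 2505) = ((-1665 - 1*(-2036)) - 17)*(242 - 2505) = ((-1665 + 2036) - 17)*(-2263) = (371 - 17)*(-2263) = 354*(-2263) = -801102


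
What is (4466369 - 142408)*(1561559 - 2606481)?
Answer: -4518201976042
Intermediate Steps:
(4466369 - 142408)*(1561559 - 2606481) = 4323961*(-1044922) = -4518201976042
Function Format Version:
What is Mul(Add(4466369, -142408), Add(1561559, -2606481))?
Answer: -4518201976042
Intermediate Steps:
Mul(Add(4466369, -142408), Add(1561559, -2606481)) = Mul(4323961, -1044922) = -4518201976042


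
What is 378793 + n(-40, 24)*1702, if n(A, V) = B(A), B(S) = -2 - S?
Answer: 443469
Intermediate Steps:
n(A, V) = -2 - A
378793 + n(-40, 24)*1702 = 378793 + (-2 - 1*(-40))*1702 = 378793 + (-2 + 40)*1702 = 378793 + 38*1702 = 378793 + 64676 = 443469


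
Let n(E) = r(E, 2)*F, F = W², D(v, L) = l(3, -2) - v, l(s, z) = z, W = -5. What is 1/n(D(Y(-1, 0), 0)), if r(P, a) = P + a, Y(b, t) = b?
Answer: 1/25 ≈ 0.040000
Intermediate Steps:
D(v, L) = -2 - v
F = 25 (F = (-5)² = 25)
n(E) = 50 + 25*E (n(E) = (E + 2)*25 = (2 + E)*25 = 50 + 25*E)
1/n(D(Y(-1, 0), 0)) = 1/(50 + 25*(-2 - 1*(-1))) = 1/(50 + 25*(-2 + 1)) = 1/(50 + 25*(-1)) = 1/(50 - 25) = 1/25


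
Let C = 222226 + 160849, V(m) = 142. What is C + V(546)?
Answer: 383217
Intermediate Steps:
C = 383075
C + V(546) = 383075 + 142 = 383217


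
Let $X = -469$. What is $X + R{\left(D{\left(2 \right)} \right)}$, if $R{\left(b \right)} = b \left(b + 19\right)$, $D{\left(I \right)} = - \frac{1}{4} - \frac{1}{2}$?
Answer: $- \frac{7723}{16} \approx -482.69$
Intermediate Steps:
$D{\left(I \right)} = - \frac{3}{4}$ ($D{\left(I \right)} = \left(-1\right) \frac{1}{4} - \frac{1}{2} = - \frac{1}{4} - \frac{1}{2} = - \frac{3}{4}$)
$R{\left(b \right)} = b \left(19 + b\right)$
$X + R{\left(D{\left(2 \right)} \right)} = -469 - \frac{3 \left(19 - \frac{3}{4}\right)}{4} = -469 - \frac{219}{16} = - \frac{7723}{16}$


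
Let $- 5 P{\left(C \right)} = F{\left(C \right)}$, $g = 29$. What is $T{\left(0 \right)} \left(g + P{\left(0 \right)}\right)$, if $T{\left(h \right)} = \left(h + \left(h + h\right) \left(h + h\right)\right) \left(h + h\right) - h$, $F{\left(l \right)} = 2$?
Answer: $0$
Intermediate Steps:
$P{\left(C \right)} = - \frac{2}{5}$ ($P{\left(C \right)} = \left(- \frac{1}{5}\right) 2 = - \frac{2}{5}$)
$T{\left(h \right)} = - h + 2 h \left(h + 4 h^{2}\right)$ ($T{\left(h \right)} = \left(h + 2 h 2 h\right) 2 h - h = \left(h + 4 h^{2}\right) 2 h - h = 2 h \left(h + 4 h^{2}\right) - h = - h + 2 h \left(h + 4 h^{2}\right)$)
$T{\left(0 \right)} \left(g + P{\left(0 \right)}\right) = 0 \left(-1 + 2 \cdot 0 + 8 \cdot 0^{2}\right) \left(29 - \frac{2}{5}\right) = 0 \left(-1 + 0 + 8 \cdot 0\right) \frac{143}{5} = 0 \left(-1 + 0 + 0\right) \frac{143}{5} = 0 \left(-1\right) \frac{143}{5} = 0 \cdot \frac{143}{5} = 0$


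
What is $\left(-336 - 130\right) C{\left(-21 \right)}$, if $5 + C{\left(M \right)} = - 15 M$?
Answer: $-144460$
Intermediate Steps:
$C{\left(M \right)} = -5 - 15 M$
$\left(-336 - 130\right) C{\left(-21 \right)} = \left(-336 - 130\right) \left(-5 - -315\right) = - 466 \left(-5 + 315\right) = \left(-466\right) 310 = -144460$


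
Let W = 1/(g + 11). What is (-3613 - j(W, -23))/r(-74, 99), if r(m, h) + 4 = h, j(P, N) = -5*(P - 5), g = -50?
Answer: -141887/3705 ≈ -38.296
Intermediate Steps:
W = -1/39 (W = 1/(-50 + 11) = 1/(-39) = -1/39 ≈ -0.025641)
j(P, N) = 25 - 5*P (j(P, N) = -5*(-5 + P) = 25 - 5*P)
r(m, h) = -4 + h
(-3613 - j(W, -23))/r(-74, 99) = (-3613 - (25 - 5*(-1/39)))/(-4 + 99) = (-3613 - (25 + 5/39))/95 = (-3613 - 1*980/39)*(1/95) = (-3613 - 980/39)*(1/95) = -141887/39*1/95 = -141887/3705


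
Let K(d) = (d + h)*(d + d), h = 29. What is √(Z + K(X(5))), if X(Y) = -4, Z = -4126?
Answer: I*√4326 ≈ 65.772*I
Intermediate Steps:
K(d) = 2*d*(29 + d) (K(d) = (d + 29)*(d + d) = (29 + d)*(2*d) = 2*d*(29 + d))
√(Z + K(X(5))) = √(-4126 + 2*(-4)*(29 - 4)) = √(-4126 + 2*(-4)*25) = √(-4126 - 200) = √(-4326) = I*√4326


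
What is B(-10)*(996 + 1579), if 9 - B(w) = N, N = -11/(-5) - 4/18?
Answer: 162740/9 ≈ 18082.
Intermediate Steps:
N = 89/45 (N = -11*(-⅕) - 4*1/18 = 11/5 - 2/9 = 89/45 ≈ 1.9778)
B(w) = 316/45 (B(w) = 9 - 1*89/45 = 9 - 89/45 = 316/45)
B(-10)*(996 + 1579) = 316*(996 + 1579)/45 = (316/45)*2575 = 162740/9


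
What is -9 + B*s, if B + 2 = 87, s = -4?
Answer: -349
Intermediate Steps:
B = 85 (B = -2 + 87 = 85)
-9 + B*s = -9 + 85*(-4) = -9 - 340 = -349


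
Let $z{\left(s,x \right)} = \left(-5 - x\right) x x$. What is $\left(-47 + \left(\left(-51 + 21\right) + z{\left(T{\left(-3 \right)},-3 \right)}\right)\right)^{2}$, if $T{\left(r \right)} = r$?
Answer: $9025$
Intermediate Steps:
$z{\left(s,x \right)} = x^{2} \left(-5 - x\right)$ ($z{\left(s,x \right)} = x \left(-5 - x\right) x = x^{2} \left(-5 - x\right)$)
$\left(-47 + \left(\left(-51 + 21\right) + z{\left(T{\left(-3 \right)},-3 \right)}\right)\right)^{2} = \left(-47 + \left(\left(-51 + 21\right) + \left(-3\right)^{2} \left(-5 - -3\right)\right)\right)^{2} = \left(-47 - \left(30 - 9 \left(-5 + 3\right)\right)\right)^{2} = \left(-47 + \left(-30 + 9 \left(-2\right)\right)\right)^{2} = \left(-47 - 48\right)^{2} = \left(-95\right)^{2} = 9025$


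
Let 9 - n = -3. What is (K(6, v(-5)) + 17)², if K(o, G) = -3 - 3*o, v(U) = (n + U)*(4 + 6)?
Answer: 16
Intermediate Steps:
n = 12 (n = 9 - 1*(-3) = 9 + 3 = 12)
v(U) = 120 + 10*U (v(U) = (12 + U)*(4 + 6) = (12 + U)*10 = 120 + 10*U)
(K(6, v(-5)) + 17)² = ((-3 - 3*6) + 17)² = ((-3 - 18) + 17)² = (-21 + 17)² = (-4)² = 16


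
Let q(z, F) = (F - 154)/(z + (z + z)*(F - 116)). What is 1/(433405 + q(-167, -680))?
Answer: 265697/115154407451 ≈ 2.3073e-6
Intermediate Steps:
q(z, F) = (-154 + F)/(z + 2*z*(-116 + F)) (q(z, F) = (-154 + F)/(z + (2*z)*(-116 + F)) = (-154 + F)/(z + 2*z*(-116 + F)))
1/(433405 + q(-167, -680)) = 1/(433405 + (-154 - 680)/((-167)*(-231 + 2*(-680)))) = 1/(433405 - 1/167*(-834)/(-231 - 1360)) = 1/(433405 - 1/167*(-834)/(-1591)) = 1/(433405 - 1/167*(-1/1591)*(-834)) = 1/(433405 - 834/265697) = 1/(115154407451/265697) = 265697/115154407451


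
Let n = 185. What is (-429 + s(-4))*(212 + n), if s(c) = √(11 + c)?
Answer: -170313 + 397*√7 ≈ -1.6926e+5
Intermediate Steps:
(-429 + s(-4))*(212 + n) = (-429 + √(11 - 4))*(212 + 185) = (-429 + √7)*397 = -170313 + 397*√7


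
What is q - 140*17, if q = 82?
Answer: -2298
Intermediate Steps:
q - 140*17 = 82 - 140*17 = 82 - 2380 = -2298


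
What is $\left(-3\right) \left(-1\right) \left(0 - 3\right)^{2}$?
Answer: $27$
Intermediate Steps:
$\left(-3\right) \left(-1\right) \left(0 - 3\right)^{2} = 3 \left(-3\right)^{2} = 3 \cdot 9 = 27$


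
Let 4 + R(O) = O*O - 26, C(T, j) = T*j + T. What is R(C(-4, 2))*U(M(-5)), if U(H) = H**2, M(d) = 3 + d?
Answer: 456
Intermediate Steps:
C(T, j) = T + T*j
R(O) = -30 + O**2 (R(O) = -4 + (O*O - 26) = -4 + (O**2 - 26) = -4 + (-26 + O**2) = -30 + O**2)
R(C(-4, 2))*U(M(-5)) = (-30 + (-4*(1 + 2))**2)*(3 - 5)**2 = (-30 + (-4*3)**2)*(-2)**2 = (-30 + (-12)**2)*4 = (-30 + 144)*4 = 114*4 = 456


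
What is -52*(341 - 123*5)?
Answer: 14248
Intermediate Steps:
-52*(341 - 123*5) = -52*(341 - 615) = -52*(-274) = 14248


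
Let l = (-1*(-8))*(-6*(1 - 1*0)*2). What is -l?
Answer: 96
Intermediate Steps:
l = -96 (l = 8*(-6*(1 + 0)*2) = 8*(-6*2) = 8*(-12) = -96)
-l = -1*(-96) = 96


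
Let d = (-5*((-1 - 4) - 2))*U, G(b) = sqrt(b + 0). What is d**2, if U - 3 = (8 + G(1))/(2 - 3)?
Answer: 44100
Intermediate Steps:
G(b) = sqrt(b)
U = -6 (U = 3 + (8 + sqrt(1))/(2 - 3) = 3 + (8 + 1)/(-1) = 3 + 9*(-1) = 3 - 9 = -6)
d = -210 (d = -5*((-1 - 4) - 2)*(-6) = -5*(-5 - 2)*(-6) = -5*(-7)*(-6) = 35*(-6) = -210)
d**2 = (-210)**2 = 44100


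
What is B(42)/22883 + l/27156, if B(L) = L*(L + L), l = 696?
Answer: 190022/1056821 ≈ 0.17981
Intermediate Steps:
B(L) = 2*L**2 (B(L) = L*(2*L) = 2*L**2)
B(42)/22883 + l/27156 = (2*42**2)/22883 + 696/27156 = (2*1764)*(1/22883) + 696*(1/27156) = 3528*(1/22883) + 58/2263 = 72/467 + 58/2263 = 190022/1056821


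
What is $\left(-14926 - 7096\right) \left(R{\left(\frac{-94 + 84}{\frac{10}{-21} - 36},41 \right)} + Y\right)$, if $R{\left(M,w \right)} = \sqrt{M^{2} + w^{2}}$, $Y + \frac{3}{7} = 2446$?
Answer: $-53856374 - \frac{22022 \sqrt{246595234}}{383} \approx -5.4759 \cdot 10^{7}$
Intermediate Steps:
$Y = \frac{17119}{7}$ ($Y = - \frac{3}{7} + 2446 = \frac{17119}{7} \approx 2445.6$)
$\left(-14926 - 7096\right) \left(R{\left(\frac{-94 + 84}{\frac{10}{-21} - 36},41 \right)} + Y\right) = \left(-14926 - 7096\right) \left(\sqrt{\left(\frac{-94 + 84}{\frac{10}{-21} - 36}\right)^{2} + 41^{2}} + \frac{17119}{7}\right) = - 22022 \left(\sqrt{\left(- \frac{10}{10 \left(- \frac{1}{21}\right) - 36}\right)^{2} + 1681} + \frac{17119}{7}\right) = - 22022 \left(\sqrt{\left(- \frac{10}{- \frac{10}{21} - 36}\right)^{2} + 1681} + \frac{17119}{7}\right) = - 22022 \left(\sqrt{\left(- \frac{10}{- \frac{766}{21}}\right)^{2} + 1681} + \frac{17119}{7}\right) = - 22022 \left(\sqrt{\left(\left(-10\right) \left(- \frac{21}{766}\right)\right)^{2} + 1681} + \frac{17119}{7}\right) = - 22022 \left(\sqrt{\left(\frac{105}{383}\right)^{2} + 1681} + \frac{17119}{7}\right) = - 22022 \left(\sqrt{\frac{11025}{146689} + 1681} + \frac{17119}{7}\right) = - 22022 \left(\sqrt{\frac{246595234}{146689}} + \frac{17119}{7}\right) = - 22022 \left(\frac{\sqrt{246595234}}{383} + \frac{17119}{7}\right) = - 22022 \left(\frac{17119}{7} + \frac{\sqrt{246595234}}{383}\right) = -53856374 - \frac{22022 \sqrt{246595234}}{383}$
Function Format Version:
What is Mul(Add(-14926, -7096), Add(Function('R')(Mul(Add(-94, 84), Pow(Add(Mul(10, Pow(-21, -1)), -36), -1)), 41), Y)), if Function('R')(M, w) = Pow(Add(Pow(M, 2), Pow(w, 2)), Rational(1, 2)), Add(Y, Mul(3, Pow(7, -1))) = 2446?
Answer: Add(-53856374, Mul(Rational(-22022, 383), Pow(246595234, Rational(1, 2)))) ≈ -5.4759e+7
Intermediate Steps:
Y = Rational(17119, 7) (Y = Add(Rational(-3, 7), 2446) = Rational(17119, 7) ≈ 2445.6)
Mul(Add(-14926, -7096), Add(Function('R')(Mul(Add(-94, 84), Pow(Add(Mul(10, Pow(-21, -1)), -36), -1)), 41), Y)) = Mul(Add(-14926, -7096), Add(Pow(Add(Pow(Mul(Add(-94, 84), Pow(Add(Mul(10, Pow(-21, -1)), -36), -1)), 2), Pow(41, 2)), Rational(1, 2)), Rational(17119, 7))) = Mul(-22022, Add(Pow(Add(Pow(Mul(-10, Pow(Add(Mul(10, Rational(-1, 21)), -36), -1)), 2), 1681), Rational(1, 2)), Rational(17119, 7))) = Mul(-22022, Add(Pow(Add(Pow(Mul(-10, Pow(Add(Rational(-10, 21), -36), -1)), 2), 1681), Rational(1, 2)), Rational(17119, 7))) = Mul(-22022, Add(Pow(Add(Pow(Mul(-10, Pow(Rational(-766, 21), -1)), 2), 1681), Rational(1, 2)), Rational(17119, 7))) = Mul(-22022, Add(Pow(Add(Pow(Mul(-10, Rational(-21, 766)), 2), 1681), Rational(1, 2)), Rational(17119, 7))) = Mul(-22022, Add(Pow(Add(Pow(Rational(105, 383), 2), 1681), Rational(1, 2)), Rational(17119, 7))) = Mul(-22022, Add(Pow(Add(Rational(11025, 146689), 1681), Rational(1, 2)), Rational(17119, 7))) = Mul(-22022, Add(Pow(Rational(246595234, 146689), Rational(1, 2)), Rational(17119, 7))) = Mul(-22022, Add(Mul(Rational(1, 383), Pow(246595234, Rational(1, 2))), Rational(17119, 7))) = Mul(-22022, Add(Rational(17119, 7), Mul(Rational(1, 383), Pow(246595234, Rational(1, 2))))) = Add(-53856374, Mul(Rational(-22022, 383), Pow(246595234, Rational(1, 2))))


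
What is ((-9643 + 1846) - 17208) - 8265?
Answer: -33270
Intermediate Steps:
((-9643 + 1846) - 17208) - 8265 = (-7797 - 17208) - 8265 = -25005 - 8265 = -33270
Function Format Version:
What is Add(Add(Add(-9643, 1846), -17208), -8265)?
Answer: -33270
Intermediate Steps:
Add(Add(Add(-9643, 1846), -17208), -8265) = Add(Add(-7797, -17208), -8265) = Add(-25005, -8265) = -33270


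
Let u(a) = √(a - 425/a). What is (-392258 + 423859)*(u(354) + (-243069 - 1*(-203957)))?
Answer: -1235978312 + 410813*√261606/354 ≈ -1.2354e+9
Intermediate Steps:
(-392258 + 423859)*(u(354) + (-243069 - 1*(-203957))) = (-392258 + 423859)*(√(354 - 425/354) + (-243069 - 1*(-203957))) = 31601*(√(354 - 425*1/354) + (-243069 + 203957)) = 31601*(√(354 - 425/354) - 39112) = 31601*(√(124891/354) - 39112) = 31601*(13*√261606/354 - 39112) = 31601*(-39112 + 13*√261606/354) = -1235978312 + 410813*√261606/354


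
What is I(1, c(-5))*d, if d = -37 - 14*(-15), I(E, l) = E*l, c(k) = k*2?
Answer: -1730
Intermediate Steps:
c(k) = 2*k
d = 173 (d = -37 + 210 = 173)
I(1, c(-5))*d = (1*(2*(-5)))*173 = (1*(-10))*173 = -10*173 = -1730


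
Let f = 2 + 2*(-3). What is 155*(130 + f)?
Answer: 19530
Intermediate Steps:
f = -4 (f = 2 - 6 = -4)
155*(130 + f) = 155*(130 - 4) = 155*126 = 19530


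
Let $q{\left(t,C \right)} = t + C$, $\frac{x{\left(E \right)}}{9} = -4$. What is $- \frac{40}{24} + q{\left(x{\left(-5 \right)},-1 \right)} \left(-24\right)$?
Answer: $\frac{2659}{3} \approx 886.33$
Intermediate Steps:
$x{\left(E \right)} = -36$ ($x{\left(E \right)} = 9 \left(-4\right) = -36$)
$q{\left(t,C \right)} = C + t$
$- \frac{40}{24} + q{\left(x{\left(-5 \right)},-1 \right)} \left(-24\right) = - \frac{40}{24} + \left(-1 - 36\right) \left(-24\right) = \left(-40\right) \frac{1}{24} - -888 = - \frac{5}{3} + 888 = \frac{2659}{3}$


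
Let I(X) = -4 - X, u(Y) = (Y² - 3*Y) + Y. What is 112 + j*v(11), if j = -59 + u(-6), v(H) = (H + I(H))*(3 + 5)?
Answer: 464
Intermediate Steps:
u(Y) = Y² - 2*Y
v(H) = -32 (v(H) = (H + (-4 - H))*(3 + 5) = -4*8 = -32)
j = -11 (j = -59 - 6*(-2 - 6) = -59 - 6*(-8) = -59 + 48 = -11)
112 + j*v(11) = 112 - 11*(-32) = 112 + 352 = 464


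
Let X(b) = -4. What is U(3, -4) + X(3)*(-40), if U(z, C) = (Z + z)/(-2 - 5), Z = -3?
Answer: 160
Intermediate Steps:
U(z, C) = 3/7 - z/7 (U(z, C) = (-3 + z)/(-2 - 5) = (-3 + z)/(-7) = (-3 + z)*(-⅐) = 3/7 - z/7)
U(3, -4) + X(3)*(-40) = (3/7 - ⅐*3) - 4*(-40) = (3/7 - 3/7) + 160 = 0 + 160 = 160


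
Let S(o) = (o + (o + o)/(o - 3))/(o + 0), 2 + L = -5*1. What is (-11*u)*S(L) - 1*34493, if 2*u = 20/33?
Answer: -103487/3 ≈ -34496.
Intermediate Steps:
u = 10/33 (u = (20/33)/2 = (20*(1/33))/2 = (½)*(20/33) = 10/33 ≈ 0.30303)
L = -7 (L = -2 - 5*1 = -2 - 5 = -7)
S(o) = (o + 2*o/(-3 + o))/o (S(o) = (o + (2*o)/(-3 + o))/o = (o + 2*o/(-3 + o))/o)
(-11*u)*S(L) - 1*34493 = (-11*10/33)*((-1 - 7)/(-3 - 7)) - 1*34493 = -10*(-8)/(3*(-10)) - 34493 = -(-1)*(-8)/3 - 34493 = -10/3*⅘ - 34493 = -8/3 - 34493 = -103487/3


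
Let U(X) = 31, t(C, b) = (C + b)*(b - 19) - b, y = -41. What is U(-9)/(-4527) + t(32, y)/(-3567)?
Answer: -913588/5382603 ≈ -0.16973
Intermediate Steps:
t(C, b) = -b + (-19 + b)*(C + b) (t(C, b) = (C + b)*(-19 + b) - b = (-19 + b)*(C + b) - b = -b + (-19 + b)*(C + b))
U(-9)/(-4527) + t(32, y)/(-3567) = 31/(-4527) + ((-41)² - 20*(-41) - 19*32 + 32*(-41))/(-3567) = 31*(-1/4527) + (1681 + 820 - 608 - 1312)*(-1/3567) = -31/4527 + 581*(-1/3567) = -31/4527 - 581/3567 = -913588/5382603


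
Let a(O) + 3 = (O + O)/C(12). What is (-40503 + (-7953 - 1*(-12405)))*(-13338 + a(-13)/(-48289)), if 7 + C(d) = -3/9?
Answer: 255416486428908/531179 ≈ 4.8085e+8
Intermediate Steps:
C(d) = -22/3 (C(d) = -7 - 3/9 = -7 - 3*⅑ = -7 - ⅓ = -22/3)
a(O) = -3 - 3*O/11 (a(O) = -3 + (O + O)/(-22/3) = -3 + (2*O)*(-3/22) = -3 - 3*O/11)
(-40503 + (-7953 - 1*(-12405)))*(-13338 + a(-13)/(-48289)) = (-40503 + (-7953 - 1*(-12405)))*(-13338 + (-3 - 3/11*(-13))/(-48289)) = (-40503 + (-7953 + 12405))*(-13338 + (-3 + 39/11)*(-1/48289)) = (-40503 + 4452)*(-13338 + (6/11)*(-1/48289)) = -36051*(-13338 - 6/531179) = -36051*(-7084865508/531179) = 255416486428908/531179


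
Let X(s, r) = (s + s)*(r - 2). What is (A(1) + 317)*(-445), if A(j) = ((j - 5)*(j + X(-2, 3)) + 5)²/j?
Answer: -269670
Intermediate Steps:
X(s, r) = 2*s*(-2 + r) (X(s, r) = (2*s)*(-2 + r) = 2*s*(-2 + r))
A(j) = (5 + (-5 + j)*(-4 + j))²/j (A(j) = ((j - 5)*(j + 2*(-2)*(-2 + 3)) + 5)²/j = ((-5 + j)*(j + 2*(-2)*1) + 5)²/j = ((-5 + j)*(j - 4) + 5)²/j = ((-5 + j)*(-4 + j) + 5)²/j = (5 + (-5 + j)*(-4 + j))²/j)
(A(1) + 317)*(-445) = ((25 + 1² - 9*1)²/1 + 317)*(-445) = (1*(25 + 1 - 9)² + 317)*(-445) = (1*17² + 317)*(-445) = (1*289 + 317)*(-445) = (289 + 317)*(-445) = 606*(-445) = -269670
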